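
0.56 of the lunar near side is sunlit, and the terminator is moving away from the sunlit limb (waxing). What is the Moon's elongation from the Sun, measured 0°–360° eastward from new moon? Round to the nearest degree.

97°

From f = (1 − cos θ)/2: cos θ = 1 − 2×0.56 = -0.120; arccos → 96.9°.
Before full moon the principal value applies: θ = 96.9°.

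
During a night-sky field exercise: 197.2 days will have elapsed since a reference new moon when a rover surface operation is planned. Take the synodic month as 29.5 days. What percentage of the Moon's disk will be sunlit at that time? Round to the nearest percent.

70%

197.2 d spans 6 complete synodic months (6 × 29.5 = 177.00 d) plus 20.20 d.
Elongation θ = 360° × 20.20/29.5 ≈ 246.5°.
Illuminated fraction = (1 − cos 246.5°)/2 = (1 − (-0.399))/2 ≈ 0.699, so 70%.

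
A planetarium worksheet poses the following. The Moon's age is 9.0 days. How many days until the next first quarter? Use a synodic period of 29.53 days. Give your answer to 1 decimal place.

First quarter occurs at elongation 90°, i.e. at age 29.53 × 90/360 = 7.383 d.
Already past this cycle's first quarter; the next is at 7.383 + 29.53 = 36.913 d, so 36.913 − 9.0 = 27.913 days.

27.9 days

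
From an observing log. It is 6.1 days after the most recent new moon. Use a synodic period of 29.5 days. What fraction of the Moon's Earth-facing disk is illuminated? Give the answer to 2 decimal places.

Phase angle: θ = 360°·(6.1 d)/(29.5 d) = 74.4°.
cos 74.4° = 0.268, so f = (1 − 0.268)/2 = 0.366.

0.37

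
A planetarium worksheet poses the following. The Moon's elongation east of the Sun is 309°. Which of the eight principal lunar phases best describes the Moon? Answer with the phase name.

The waning crescent sector spans roughly 292°–338°; 309° falls inside it.

waning crescent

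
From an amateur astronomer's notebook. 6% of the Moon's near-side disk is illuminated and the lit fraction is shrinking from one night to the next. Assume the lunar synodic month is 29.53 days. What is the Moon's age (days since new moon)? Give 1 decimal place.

27.2 days

cos θ = 1 − 2f = 0.880, giving a principal value of 28.4°.
Since the Moon is past full (waning), take the reflex angle: θ = 360° − 28.4° = 331.6°.
At 360°/29.53 d per day, 331.6° corresponds to 27.20 days.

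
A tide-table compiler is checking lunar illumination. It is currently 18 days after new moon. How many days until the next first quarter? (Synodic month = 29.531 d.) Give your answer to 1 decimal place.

18.9 days

First quarter occurs at elongation 90°, i.e. at age 29.531 × 90/360 = 7.383 d.
This lunation's first quarter (7.383 d) has passed, so add one period: 36.914 − 18 = 18.914 days.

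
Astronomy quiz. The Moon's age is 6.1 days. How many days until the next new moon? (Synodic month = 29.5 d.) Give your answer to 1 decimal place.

23.4 days

The next new moon completes the synodic month: 29.5 − 6.1 = 23.400 days.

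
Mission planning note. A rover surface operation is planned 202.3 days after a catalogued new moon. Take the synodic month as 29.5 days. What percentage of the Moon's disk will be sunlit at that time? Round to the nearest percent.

Reduce mod P: 202.3 − 6×29.5 = 25.30 d into the current lunation.
Elongation θ = 360° × 25.30/29.5 ≈ 308.7°.
With cos θ = 0.626, the lit fraction is (1 − 0.626)/2 ≈ 0.187, so 19%.

19%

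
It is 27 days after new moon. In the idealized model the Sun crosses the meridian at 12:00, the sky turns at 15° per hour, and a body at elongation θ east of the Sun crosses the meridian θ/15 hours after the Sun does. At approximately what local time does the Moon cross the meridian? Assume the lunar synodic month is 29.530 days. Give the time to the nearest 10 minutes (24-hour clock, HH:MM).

10:00

Phase angle: θ = 360°·(27 d)/(29.530 d) = 329.2°.
The Moon trails the Sun by θ/15 = 329.2/15 ≈ 21.94 hours.
12:00 + 21.944 h ≈ 09:57 → 10:00 to the nearest ten minutes.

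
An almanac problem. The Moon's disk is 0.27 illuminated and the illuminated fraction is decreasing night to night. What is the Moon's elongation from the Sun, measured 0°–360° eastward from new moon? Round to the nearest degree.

cos θ = 1 − 2f = 0.460, giving a principal value of 62.6°.
Waning ⇒ past full, so θ = 360° − 62.6° = 297.4°.

297°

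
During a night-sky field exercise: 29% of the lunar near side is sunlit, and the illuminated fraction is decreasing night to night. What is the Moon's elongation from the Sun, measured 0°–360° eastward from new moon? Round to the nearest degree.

295°

cos θ = 1 − 2f = 0.420, giving a principal value of 65.2°.
Waning ⇒ past full, so θ = 360° − 65.2° = 294.8°.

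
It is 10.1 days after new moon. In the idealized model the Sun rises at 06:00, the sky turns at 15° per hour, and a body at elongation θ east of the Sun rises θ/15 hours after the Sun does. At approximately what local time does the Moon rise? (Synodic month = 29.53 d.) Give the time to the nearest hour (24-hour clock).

The Moon has covered 10.1/29.53 of its cycle, so θ ≈ 360° × 10.1/29.53 = 123.1°.
At 15° of sky rotation per hour, 123.1° corresponds to a 8.21 h lag.
06:00 + 8.21 h ≈ 14:13 → 14:00 to the nearest hour.

14:00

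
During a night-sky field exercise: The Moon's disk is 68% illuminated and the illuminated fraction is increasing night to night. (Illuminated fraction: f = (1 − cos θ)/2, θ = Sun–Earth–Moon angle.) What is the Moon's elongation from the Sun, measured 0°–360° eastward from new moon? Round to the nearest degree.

111°

cos θ = 1 − 2f = -0.360, giving a principal value of 111.1°.
Before full moon the principal value applies: θ = 111.1°.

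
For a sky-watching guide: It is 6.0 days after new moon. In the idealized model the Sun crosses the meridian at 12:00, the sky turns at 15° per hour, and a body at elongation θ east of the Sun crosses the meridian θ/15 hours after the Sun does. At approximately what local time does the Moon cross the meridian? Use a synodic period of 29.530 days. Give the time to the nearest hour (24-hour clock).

The Moon has covered 6.0/29.530 of its cycle, so θ ≈ 360° × 6.0/29.530 = 73.1°.
Delay after the Sun = 73.1° / (15°/h) ≈ 4.88 h.
12:00 + 4.88 h ≈ 16:53 → 17:00 to the nearest hour.

17:00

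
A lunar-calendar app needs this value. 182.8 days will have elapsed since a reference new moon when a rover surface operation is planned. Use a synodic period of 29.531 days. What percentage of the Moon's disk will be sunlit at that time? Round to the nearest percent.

32%

182.8 d spans 6 complete synodic months (6 × 29.531 = 177.19 d) plus 5.61 d.
Elongation θ = 360° × 5.61/29.531 ≈ 68.4°.
Illuminated fraction = (1 − cos 68.4°)/2 = (1 − 0.368)/2 ≈ 0.316, so 32%.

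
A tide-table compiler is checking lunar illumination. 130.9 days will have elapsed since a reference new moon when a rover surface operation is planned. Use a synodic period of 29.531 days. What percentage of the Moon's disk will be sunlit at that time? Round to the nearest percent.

130.9 d spans 4 complete synodic months (4 × 29.531 = 118.12 d) plus 12.78 d.
The Moon has covered 12.78/29.531 of its cycle, so θ ≈ 360° × 12.78/29.531 = 155.7°.
cos 155.7° = (-0.912), so f = (1 − (-0.912))/2 = 0.956, so 96%.

96%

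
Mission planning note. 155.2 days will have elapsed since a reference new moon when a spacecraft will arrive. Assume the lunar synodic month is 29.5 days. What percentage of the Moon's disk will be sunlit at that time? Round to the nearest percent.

53%

155.2 d spans 5 complete synodic months (5 × 29.5 = 147.50 d) plus 7.70 d.
Elongation θ = 360° × 7.70/29.5 ≈ 94.0°.
cos 94.0° = (-0.069), so f = (1 − (-0.069))/2 = 0.535, so 53%.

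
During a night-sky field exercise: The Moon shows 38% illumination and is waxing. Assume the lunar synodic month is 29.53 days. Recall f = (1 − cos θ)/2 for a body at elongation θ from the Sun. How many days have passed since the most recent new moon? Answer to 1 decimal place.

6.2 days

Invert f = (1 − cos θ)/2 to get cos θ = 1 − 2(0.38) = 0.240, hence θ₀ = arccos 0.240 = 76.1°.
Before full moon the principal value applies: θ = 76.1°.
Age = 29.53 × 76.1°/360° ≈ 6.24 days.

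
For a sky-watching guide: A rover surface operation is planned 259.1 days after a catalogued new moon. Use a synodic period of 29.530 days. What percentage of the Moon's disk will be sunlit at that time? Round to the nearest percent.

42%

Reduce mod P: 259.1 − 8×29.530 = 22.86 d into the current lunation.
Elongation θ = 360° × 22.86/29.530 ≈ 278.7°.
cos 278.7° = 0.151, so f = (1 − 0.151)/2 = 0.424, so 42%.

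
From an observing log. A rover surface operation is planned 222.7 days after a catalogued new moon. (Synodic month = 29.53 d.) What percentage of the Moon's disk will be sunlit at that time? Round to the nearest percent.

Reduce mod P: 222.7 − 7×29.53 = 15.99 d into the current lunation.
Phase angle: θ = 360°·(15.99 d)/(29.53 d) = 194.9°.
With cos θ = (-0.966), the lit fraction is (1 − (-0.966))/2 ≈ 0.983, so 98%.

98%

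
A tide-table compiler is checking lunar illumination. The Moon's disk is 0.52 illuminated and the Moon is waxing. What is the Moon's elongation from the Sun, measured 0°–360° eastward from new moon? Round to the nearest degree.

92°

cos θ = 1 − 2f = -0.040, giving a principal value of 92.3°.
The Moon is waxing (0°–180°), so θ = 92.3° directly.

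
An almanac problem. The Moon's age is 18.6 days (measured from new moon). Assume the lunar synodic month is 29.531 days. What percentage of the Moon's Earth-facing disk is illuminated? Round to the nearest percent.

The Moon has covered 18.6/29.531 of its cycle, so θ ≈ 360° × 18.6/29.531 = 226.7°.
With cos θ = (-0.685), the lit fraction is (1 − (-0.685))/2 ≈ 0.843, so 84%.

84%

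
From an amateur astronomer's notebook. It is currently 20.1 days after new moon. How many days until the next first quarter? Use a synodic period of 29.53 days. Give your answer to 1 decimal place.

16.8 days

First quarter is 0.25 of the way through the cycle: age 0.25 × 29.53 = 7.383 d.
This lunation's first quarter (7.383 d) has passed, so add one period: 36.913 − 20.1 = 16.812 days.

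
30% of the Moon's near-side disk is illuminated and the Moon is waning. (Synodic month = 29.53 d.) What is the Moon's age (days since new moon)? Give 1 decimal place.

From f = (1 − cos θ)/2: cos θ = 1 − 2×0.30 = 0.400; arccos → 66.4°.
Waning ⇒ past full, so θ = 360° − 66.4° = 293.6°.
That fraction of the synodic month is 293.6/360 × 29.53 d ≈ 24.08 d.

24.1 days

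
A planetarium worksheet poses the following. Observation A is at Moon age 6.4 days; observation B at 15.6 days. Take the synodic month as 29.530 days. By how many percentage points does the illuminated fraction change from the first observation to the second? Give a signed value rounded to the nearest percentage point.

θ₁ = 360° × 6.4/29.530 = 78.0°, f₁ = (1 − cos θ₁)/2 = 0.396.
θ₂ = 360° × 15.6/29.530 = 190.2°, f₂ = (1 − cos θ₂)/2 = 0.992.
Change = f₂ − f₁ = +0.596 → +60 percentage points.

+60 percentage points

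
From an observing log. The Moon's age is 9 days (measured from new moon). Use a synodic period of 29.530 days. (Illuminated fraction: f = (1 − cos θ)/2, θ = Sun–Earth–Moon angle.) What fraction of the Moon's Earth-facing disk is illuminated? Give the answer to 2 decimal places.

0.67

Phase angle: θ = 360°·(9 d)/(29.530 d) = 109.7°.
With cos θ = (-0.337), the lit fraction is (1 − (-0.337))/2 ≈ 0.669.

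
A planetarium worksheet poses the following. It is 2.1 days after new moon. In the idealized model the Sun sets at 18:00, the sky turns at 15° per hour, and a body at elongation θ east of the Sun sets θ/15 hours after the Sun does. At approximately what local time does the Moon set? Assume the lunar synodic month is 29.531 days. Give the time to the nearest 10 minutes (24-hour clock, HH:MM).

Phase angle: θ = 360°·(2.1 d)/(29.531 d) = 25.6°.
At 15° of sky rotation per hour, 25.6° corresponds to a 1.71 h lag.
18:00 + 1.707 h ≈ 19:42 → 19:40 to the nearest ten minutes.

19:40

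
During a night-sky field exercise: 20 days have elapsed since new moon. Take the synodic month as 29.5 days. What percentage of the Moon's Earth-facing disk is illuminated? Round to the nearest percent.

72%

Phase angle: θ = 360°·(20 d)/(29.5 d) = 244.1°.
Illuminated fraction = (1 − cos 244.1°)/2 = (1 − (-0.437))/2 ≈ 0.719, so 72%.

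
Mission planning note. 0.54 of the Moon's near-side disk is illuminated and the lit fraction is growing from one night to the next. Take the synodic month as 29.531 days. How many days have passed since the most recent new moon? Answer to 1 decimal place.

Invert f = (1 − cos θ)/2 to get cos θ = 1 − 2(0.54) = -0.080, hence θ₀ = arccos -0.080 = 94.6°.
Before full moon the principal value applies: θ = 94.6°.
That fraction of the synodic month is 94.6/360 × 29.531 d ≈ 7.76 d.

7.8 days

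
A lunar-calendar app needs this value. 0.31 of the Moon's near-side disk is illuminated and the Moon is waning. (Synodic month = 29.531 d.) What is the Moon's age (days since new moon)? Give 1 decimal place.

From f = (1 − cos θ)/2: cos θ = 1 − 2×0.31 = 0.380; arccos → 67.7°.
Waning ⇒ past full, so θ = 360° − 67.7° = 292.3°.
That fraction of the synodic month is 292.3/360 × 29.531 d ≈ 23.98 d.

24.0 days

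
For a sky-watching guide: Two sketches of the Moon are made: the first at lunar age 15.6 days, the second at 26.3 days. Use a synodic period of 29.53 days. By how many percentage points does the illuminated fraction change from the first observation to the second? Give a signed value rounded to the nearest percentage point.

First observation: θ = 360°·15.6/29.53 = 190.2°, so f = 0.992.
Second observation: θ = 320.6°, f = 0.114.
Δf = 0.114 − 0.992 = -0.879, i.e. -88 pp.

-88 percentage points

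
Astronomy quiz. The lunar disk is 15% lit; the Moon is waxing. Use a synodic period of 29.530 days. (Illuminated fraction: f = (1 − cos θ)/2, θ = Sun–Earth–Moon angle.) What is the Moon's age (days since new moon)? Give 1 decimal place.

cos θ = 1 − 2f = 0.700, giving a principal value of 45.6°.
The Moon is waxing (0°–180°), so θ = 45.6° directly.
At 360°/29.530 d per day, 45.6° corresponds to 3.74 days.

3.7 days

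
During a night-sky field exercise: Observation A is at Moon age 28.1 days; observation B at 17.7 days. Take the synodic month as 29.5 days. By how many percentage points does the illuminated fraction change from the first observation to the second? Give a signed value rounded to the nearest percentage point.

+88 pp

θ₁ = 360° × 28.1/29.5 = 342.9°, f₁ = (1 − cos θ₁)/2 = 0.022.
θ₂ = 360° × 17.7/29.5 = 216.0°, f₂ = (1 − cos θ₂)/2 = 0.905.
Change = f₂ − f₁ = +0.882 → +88 percentage points.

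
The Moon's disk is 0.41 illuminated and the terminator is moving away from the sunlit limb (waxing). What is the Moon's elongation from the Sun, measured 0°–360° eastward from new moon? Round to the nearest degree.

80°

Invert f = (1 − cos θ)/2 to get cos θ = 1 − 2(0.41) = 0.180, hence θ₀ = arccos 0.180 = 79.6°.
The Moon is waxing (0°–180°), so θ = 79.6° directly.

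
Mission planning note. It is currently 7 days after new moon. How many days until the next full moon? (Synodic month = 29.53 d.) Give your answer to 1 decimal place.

Full moon occurs at elongation 180°, i.e. at age 29.53 × 180/360 = 14.765 d.
That is 14.765 − 7 = 7.765 days ahead.

7.8 days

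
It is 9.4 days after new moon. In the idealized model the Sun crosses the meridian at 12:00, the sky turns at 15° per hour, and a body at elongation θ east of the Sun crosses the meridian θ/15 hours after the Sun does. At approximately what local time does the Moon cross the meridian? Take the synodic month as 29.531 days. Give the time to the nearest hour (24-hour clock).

20:00

Phase angle: θ = 360°·(9.4 d)/(29.531 d) = 114.6°.
The Moon trails the Sun by θ/15 = 114.6/15 ≈ 7.64 hours.
12:00 + 7.64 h ≈ 19:38 → 20:00 to the nearest hour.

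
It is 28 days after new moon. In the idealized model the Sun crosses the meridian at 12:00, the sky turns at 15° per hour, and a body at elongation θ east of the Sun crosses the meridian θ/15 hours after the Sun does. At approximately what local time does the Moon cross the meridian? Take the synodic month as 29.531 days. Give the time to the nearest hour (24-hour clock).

11:00

Elongation θ = 360° × 28/29.531 ≈ 341.3°.
At 15° of sky rotation per hour, 341.3° corresponds to a 22.76 h lag.
12:00 + 22.76 h ≈ 10:45 → 11:00 to the nearest hour.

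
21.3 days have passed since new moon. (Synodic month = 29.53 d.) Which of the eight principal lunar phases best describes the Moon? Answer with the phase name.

last quarter

At 21.3/29.53 of the cycle, θ ≈ 260° — the last quarter range.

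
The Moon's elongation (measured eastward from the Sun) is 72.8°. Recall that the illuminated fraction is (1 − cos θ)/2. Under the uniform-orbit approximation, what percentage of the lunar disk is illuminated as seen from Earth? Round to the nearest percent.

35%

Half-versine of 72.8°: (1 − 0.296)/2 = 0.352, i.e. 35%.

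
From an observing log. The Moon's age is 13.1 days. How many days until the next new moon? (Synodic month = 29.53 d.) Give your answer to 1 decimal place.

The next new moon completes the synodic month: 29.53 − 13.1 = 16.430 days.

16.4 days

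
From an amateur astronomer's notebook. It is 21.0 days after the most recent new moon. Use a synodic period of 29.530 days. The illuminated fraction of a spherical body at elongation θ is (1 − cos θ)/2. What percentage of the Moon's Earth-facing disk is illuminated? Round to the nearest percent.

The Moon has covered 21.0/29.530 of its cycle, so θ ≈ 360° × 21.0/29.530 = 256.0°.
With cos θ = (-0.242), the lit fraction is (1 − (-0.242))/2 ≈ 0.621, so 62%.

62%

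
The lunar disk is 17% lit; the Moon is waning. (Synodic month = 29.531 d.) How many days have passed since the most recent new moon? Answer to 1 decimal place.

25.5 days

From f = (1 − cos θ)/2: cos θ = 1 − 2×0.17 = 0.660; arccos → 48.7°.
Waning ⇒ past full, so θ = 360° − 48.7° = 311.3°.
That fraction of the synodic month is 311.3/360 × 29.531 d ≈ 25.54 d.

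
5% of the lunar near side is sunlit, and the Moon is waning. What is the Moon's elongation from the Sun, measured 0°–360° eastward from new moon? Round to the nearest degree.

334°

Invert f = (1 − cos θ)/2 to get cos θ = 1 − 2(0.05) = 0.900, hence θ₀ = arccos 0.900 = 25.8°.
A waning Moon lies in 180°–360°, so θ = 360° − 25.8° = 334.2°.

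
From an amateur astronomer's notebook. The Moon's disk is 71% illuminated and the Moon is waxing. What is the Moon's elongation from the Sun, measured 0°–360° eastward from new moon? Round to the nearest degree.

From f = (1 − cos θ)/2: cos θ = 1 − 2×0.71 = -0.420; arccos → 114.8°.
Before full moon the principal value applies: θ = 114.8°.

115°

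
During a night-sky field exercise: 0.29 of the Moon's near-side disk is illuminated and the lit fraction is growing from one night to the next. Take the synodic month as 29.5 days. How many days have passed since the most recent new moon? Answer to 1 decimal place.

5.3 days

Invert f = (1 − cos θ)/2 to get cos θ = 1 − 2(0.29) = 0.420, hence θ₀ = arccos 0.420 = 65.2°.
The Moon is waxing (0°–180°), so θ = 65.2° directly.
That fraction of the synodic month is 65.2/360 × 29.5 d ≈ 5.34 d.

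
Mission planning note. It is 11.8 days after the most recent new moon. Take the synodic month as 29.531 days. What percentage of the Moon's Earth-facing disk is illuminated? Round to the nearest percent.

Phase angle: θ = 360°·(11.8 d)/(29.531 d) = 143.8°.
With cos θ = (-0.807), the lit fraction is (1 − (-0.807))/2 ≈ 0.904, so 90%.

90%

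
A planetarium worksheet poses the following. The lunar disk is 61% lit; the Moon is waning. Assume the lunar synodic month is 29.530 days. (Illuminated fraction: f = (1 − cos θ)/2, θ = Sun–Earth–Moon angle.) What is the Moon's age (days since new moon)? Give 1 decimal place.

21.1 days

From f = (1 − cos θ)/2: cos θ = 1 − 2×0.61 = -0.220; arccos → 102.7°.
A waning Moon lies in 180°–360°, so θ = 360° − 102.7° = 257.3°.
Age = 29.530 × 257.3°/360° ≈ 21.11 days.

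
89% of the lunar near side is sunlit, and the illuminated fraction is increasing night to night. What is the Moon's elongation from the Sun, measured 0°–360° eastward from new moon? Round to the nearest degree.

141°

From f = (1 − cos θ)/2: cos θ = 1 − 2×0.89 = -0.780; arccos → 141.3°.
Before full moon the principal value applies: θ = 141.3°.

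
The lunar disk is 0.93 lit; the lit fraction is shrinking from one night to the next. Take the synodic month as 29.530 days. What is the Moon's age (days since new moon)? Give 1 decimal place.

cos θ = 1 − 2f = -0.860, giving a principal value of 149.3°.
Waning ⇒ past full, so θ = 360° − 149.3° = 210.7°.
That fraction of the synodic month is 210.7/360 × 29.530 d ≈ 17.28 d.

17.3 days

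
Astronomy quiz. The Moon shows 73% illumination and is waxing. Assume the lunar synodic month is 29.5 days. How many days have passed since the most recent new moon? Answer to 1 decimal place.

9.6 days

Invert f = (1 − cos θ)/2 to get cos θ = 1 − 2(0.73) = -0.460, hence θ₀ = arccos -0.460 = 117.4°.
The Moon is waxing (0°–180°), so θ = 117.4° directly.
That fraction of the synodic month is 117.4/360 × 29.5 d ≈ 9.62 d.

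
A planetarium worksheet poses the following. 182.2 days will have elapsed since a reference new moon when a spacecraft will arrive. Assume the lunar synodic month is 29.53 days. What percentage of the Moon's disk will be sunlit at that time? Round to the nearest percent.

26%

182.2 d spans 6 complete synodic months (6 × 29.53 = 177.18 d) plus 5.02 d.
Elongation θ = 360° × 5.02/29.53 ≈ 61.2°.
cos 61.2° = 0.482, so f = (1 − 0.482)/2 = 0.259, so 26%.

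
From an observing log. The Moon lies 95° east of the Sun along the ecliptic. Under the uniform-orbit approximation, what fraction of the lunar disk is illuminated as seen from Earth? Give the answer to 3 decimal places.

0.544

cos 95° = (-0.087), so f = (1 − (-0.087))/2 = 0.544.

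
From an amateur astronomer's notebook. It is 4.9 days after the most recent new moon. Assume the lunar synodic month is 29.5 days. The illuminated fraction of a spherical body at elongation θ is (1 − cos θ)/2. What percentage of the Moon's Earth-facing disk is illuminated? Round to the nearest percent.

Phase angle: θ = 360°·(4.9 d)/(29.5 d) = 59.8°.
cos 59.8° = 0.503, so f = (1 − 0.503)/2 = 0.248, so 25%.

25%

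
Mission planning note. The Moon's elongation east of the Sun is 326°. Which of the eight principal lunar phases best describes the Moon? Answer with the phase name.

waning crescent

The waning crescent sector spans roughly 292°–338°; 326° falls inside it.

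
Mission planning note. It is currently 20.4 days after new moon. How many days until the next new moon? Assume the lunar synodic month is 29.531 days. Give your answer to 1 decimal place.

9.1 days

One full lunation from the last new moon is 29.531 d; remaining = 29.531 − 20.4 = 9.131 d.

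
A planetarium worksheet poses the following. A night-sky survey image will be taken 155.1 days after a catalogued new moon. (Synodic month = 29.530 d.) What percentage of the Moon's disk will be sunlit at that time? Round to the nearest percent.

Reduce mod P: 155.1 − 5×29.530 = 7.45 d into the current lunation.
The Moon has covered 7.45/29.530 of its cycle, so θ ≈ 360° × 7.45/29.530 = 90.8°.
With cos θ = (-0.014), the lit fraction is (1 − (-0.014))/2 ≈ 0.507, so 51%.

51%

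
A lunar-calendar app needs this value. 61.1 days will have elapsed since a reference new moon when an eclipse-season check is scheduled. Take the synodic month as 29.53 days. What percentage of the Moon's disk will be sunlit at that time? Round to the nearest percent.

5%

Reduce mod P: 61.1 − 2×29.53 = 2.04 d into the current lunation.
The Moon has covered 2.04/29.53 of its cycle, so θ ≈ 360° × 2.04/29.53 = 24.9°.
cos 24.9° = 0.907, so f = (1 − 0.907)/2 = 0.046, so 5%.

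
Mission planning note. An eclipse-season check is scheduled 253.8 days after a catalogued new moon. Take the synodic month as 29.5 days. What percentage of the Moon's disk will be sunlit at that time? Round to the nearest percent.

253.8 d spans 8 complete synodic months (8 × 29.5 = 236.00 d) plus 17.80 d.
Elongation θ = 360° × 17.80/29.5 ≈ 217.2°.
Illuminated fraction = (1 − cos 217.2°)/2 = (1 − (-0.796))/2 ≈ 0.898, so 90%.

90%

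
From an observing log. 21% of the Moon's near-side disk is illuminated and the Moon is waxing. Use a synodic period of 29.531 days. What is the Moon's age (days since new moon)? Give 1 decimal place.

cos θ = 1 − 2f = 0.580, giving a principal value of 54.5°.
Waxing ⇒ before full, so θ = 54.5°.
Age = 29.531 × 54.5°/360° ≈ 4.47 days.

4.5 days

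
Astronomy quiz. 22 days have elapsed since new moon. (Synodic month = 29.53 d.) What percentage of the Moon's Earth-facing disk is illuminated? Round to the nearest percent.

52%

The Moon has covered 22/29.53 of its cycle, so θ ≈ 360° × 22/29.53 = 268.2°.
With cos θ = (-0.031), the lit fraction is (1 − (-0.031))/2 ≈ 0.516, so 52%.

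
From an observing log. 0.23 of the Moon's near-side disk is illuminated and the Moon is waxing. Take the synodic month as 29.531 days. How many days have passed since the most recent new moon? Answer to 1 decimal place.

Invert f = (1 − cos θ)/2 to get cos θ = 1 − 2(0.23) = 0.540, hence θ₀ = arccos 0.540 = 57.3°.
The Moon is waxing (0°–180°), so θ = 57.3° directly.
That fraction of the synodic month is 57.3/360 × 29.531 d ≈ 4.70 d.

4.7 days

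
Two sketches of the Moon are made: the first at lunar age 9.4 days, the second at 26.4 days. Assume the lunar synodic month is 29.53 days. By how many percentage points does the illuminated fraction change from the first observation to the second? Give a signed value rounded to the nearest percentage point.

-60 pp

First observation: θ = 360°·9.4/29.53 = 114.6°, so f = 0.708.
Second observation: θ = 321.8°, f = 0.107.
Δf = 0.107 − 0.708 = -0.601, i.e. -60 pp.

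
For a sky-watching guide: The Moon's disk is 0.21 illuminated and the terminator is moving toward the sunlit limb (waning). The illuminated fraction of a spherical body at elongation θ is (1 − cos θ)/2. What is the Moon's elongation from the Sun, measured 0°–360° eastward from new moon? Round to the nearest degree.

305°

From f = (1 − cos θ)/2: cos θ = 1 − 2×0.21 = 0.580; arccos → 54.5°.
Waning ⇒ past full, so θ = 360° − 54.5° = 305.5°.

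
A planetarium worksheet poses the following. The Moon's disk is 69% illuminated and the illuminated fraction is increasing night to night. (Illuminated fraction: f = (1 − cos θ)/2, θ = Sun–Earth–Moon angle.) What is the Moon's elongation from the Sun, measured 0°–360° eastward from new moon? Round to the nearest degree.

From f = (1 − cos θ)/2: cos θ = 1 − 2×0.69 = -0.380; arccos → 112.3°.
The Moon is waxing (0°–180°), so θ = 112.3° directly.

112°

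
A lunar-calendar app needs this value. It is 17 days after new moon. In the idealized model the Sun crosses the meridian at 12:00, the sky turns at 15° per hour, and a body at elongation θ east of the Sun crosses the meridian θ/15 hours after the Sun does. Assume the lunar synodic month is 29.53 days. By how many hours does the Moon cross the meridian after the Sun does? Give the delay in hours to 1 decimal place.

13.8 h

Elongation θ = 360° × 17/29.53 ≈ 207.2°.
The Moon trails the Sun by θ/15 = 207.2/15 ≈ 13.82 hours.
So the Moon crosses the meridian 13.82 h after the Sun.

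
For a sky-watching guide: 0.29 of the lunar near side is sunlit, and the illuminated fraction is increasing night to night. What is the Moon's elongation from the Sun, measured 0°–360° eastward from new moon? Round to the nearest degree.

65°

cos θ = 1 − 2f = 0.420, giving a principal value of 65.2°.
Before full moon the principal value applies: θ = 65.2°.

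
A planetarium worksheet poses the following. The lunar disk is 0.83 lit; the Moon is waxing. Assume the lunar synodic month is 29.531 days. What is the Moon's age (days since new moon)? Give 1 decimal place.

10.8 days

cos θ = 1 − 2f = -0.660, giving a principal value of 131.3°.
Waxing ⇒ before full, so θ = 131.3°.
At 360°/29.531 d per day, 131.3° corresponds to 10.77 days.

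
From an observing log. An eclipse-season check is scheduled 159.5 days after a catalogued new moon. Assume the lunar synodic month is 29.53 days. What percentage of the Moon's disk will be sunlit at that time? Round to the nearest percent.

91%

159.5 d spans 5 complete synodic months (5 × 29.53 = 147.65 d) plus 11.85 d.
Elongation θ = 360° × 11.85/29.53 ≈ 144.5°.
cos 144.5° = (-0.814), so f = (1 − (-0.814))/2 = 0.907, so 91%.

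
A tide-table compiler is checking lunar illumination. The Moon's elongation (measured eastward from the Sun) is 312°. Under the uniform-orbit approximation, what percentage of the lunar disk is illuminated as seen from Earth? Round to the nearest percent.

cos 312° = 0.669, so f = (1 − 0.669)/2 = 0.165, i.e. 17%.

17%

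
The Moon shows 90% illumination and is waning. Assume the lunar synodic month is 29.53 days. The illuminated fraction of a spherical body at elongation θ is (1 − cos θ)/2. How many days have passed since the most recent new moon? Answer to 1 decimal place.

17.8 days

Invert f = (1 − cos θ)/2 to get cos θ = 1 − 2(0.90) = -0.800, hence θ₀ = arccos -0.800 = 143.1°.
Since the Moon is past full (waning), take the reflex angle: θ = 360° − 143.1° = 216.9°.
Age = 29.53 × 216.9°/360° ≈ 17.79 days.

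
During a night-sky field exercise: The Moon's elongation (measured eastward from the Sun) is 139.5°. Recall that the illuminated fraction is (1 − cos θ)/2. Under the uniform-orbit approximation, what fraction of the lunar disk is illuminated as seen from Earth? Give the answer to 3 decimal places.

cos 139.5° = (-0.760), so f = (1 − (-0.760))/2 = 0.880.

0.880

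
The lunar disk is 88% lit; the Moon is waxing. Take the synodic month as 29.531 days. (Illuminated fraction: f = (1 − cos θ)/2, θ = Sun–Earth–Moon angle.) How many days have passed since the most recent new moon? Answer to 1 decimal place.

From f = (1 − cos θ)/2: cos θ = 1 − 2×0.88 = -0.760; arccos → 139.5°.
Before full moon the principal value applies: θ = 139.5°.
Age = 29.531 × 139.5°/360° ≈ 11.44 days.

11.4 days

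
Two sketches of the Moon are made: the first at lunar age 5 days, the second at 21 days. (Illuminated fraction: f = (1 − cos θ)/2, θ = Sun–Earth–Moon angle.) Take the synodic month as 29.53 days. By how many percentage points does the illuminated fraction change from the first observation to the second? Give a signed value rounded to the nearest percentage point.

First observation: θ = 360°·5/29.53 = 61.0°, so f = 0.257.
Second observation: θ = 256.0°, f = 0.621.
Δf = 0.621 − 0.257 = +0.364, i.e. +36 pp.

+36 pp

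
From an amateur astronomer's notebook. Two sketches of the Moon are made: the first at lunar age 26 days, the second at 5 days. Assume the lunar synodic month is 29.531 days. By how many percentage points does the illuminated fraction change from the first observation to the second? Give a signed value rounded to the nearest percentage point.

First observation: θ = 360°·26/29.531 = 317.0°, so f = 0.135.
Second observation: θ = 61.0°, f = 0.257.
Δf = 0.257 − 0.135 = +0.123, i.e. +12 pp.

+12 pp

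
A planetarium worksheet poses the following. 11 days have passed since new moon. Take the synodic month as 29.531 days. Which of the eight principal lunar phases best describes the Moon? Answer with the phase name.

At 11/29.531 of the cycle, θ ≈ 134° — the waxing gibbous range.

waxing gibbous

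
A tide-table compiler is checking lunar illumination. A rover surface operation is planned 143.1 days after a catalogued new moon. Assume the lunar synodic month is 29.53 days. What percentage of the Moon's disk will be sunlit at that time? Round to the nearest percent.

Reduce mod P: 143.1 − 4×29.53 = 24.98 d into the current lunation.
Phase angle: θ = 360°·(24.98 d)/(29.53 d) = 304.5°.
Illuminated fraction = (1 − cos 304.5°)/2 = (1 − 0.567)/2 ≈ 0.217, so 22%.

22%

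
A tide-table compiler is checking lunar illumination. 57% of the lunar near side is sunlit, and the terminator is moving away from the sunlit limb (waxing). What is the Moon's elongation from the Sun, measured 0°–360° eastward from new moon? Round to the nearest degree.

98°

Invert f = (1 − cos θ)/2 to get cos θ = 1 − 2(0.57) = -0.140, hence θ₀ = arccos -0.140 = 98.0°.
Before full moon the principal value applies: θ = 98.0°.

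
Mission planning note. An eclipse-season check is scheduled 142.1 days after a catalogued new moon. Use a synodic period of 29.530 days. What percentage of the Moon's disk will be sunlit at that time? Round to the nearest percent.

Reduce mod P: 142.1 − 4×29.530 = 23.98 d into the current lunation.
The Moon has covered 23.98/29.530 of its cycle, so θ ≈ 360° × 23.98/29.530 = 292.3°.
Illuminated fraction = (1 − cos 292.3°)/2 = (1 − 0.380)/2 ≈ 0.310, so 31%.

31%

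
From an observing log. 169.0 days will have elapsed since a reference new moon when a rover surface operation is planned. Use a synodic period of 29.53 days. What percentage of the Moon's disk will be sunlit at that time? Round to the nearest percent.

169.0/29.53 = 5.723 lunations, so 5 complete cycles and 21.35 d into the next.
The Moon has covered 21.35/29.53 of its cycle, so θ ≈ 360° × 21.35/29.53 = 260.3°.
Illuminated fraction = (1 − cos 260.3°)/2 = (1 − (-0.169))/2 ≈ 0.584, so 58%.

58%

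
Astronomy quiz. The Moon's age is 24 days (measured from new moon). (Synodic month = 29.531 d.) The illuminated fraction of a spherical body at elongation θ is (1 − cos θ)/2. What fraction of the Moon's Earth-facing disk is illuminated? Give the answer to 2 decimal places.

0.31

The Moon has covered 24/29.531 of its cycle, so θ ≈ 360° × 24/29.531 = 292.6°.
Illuminated fraction = (1 − cos 292.6°)/2 = (1 − 0.384)/2 ≈ 0.308.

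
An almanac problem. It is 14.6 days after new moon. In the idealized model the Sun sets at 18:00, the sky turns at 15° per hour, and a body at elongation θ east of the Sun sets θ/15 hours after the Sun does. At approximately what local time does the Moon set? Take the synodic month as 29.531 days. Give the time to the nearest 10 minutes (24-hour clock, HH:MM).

The Moon has covered 14.6/29.531 of its cycle, so θ ≈ 360° × 14.6/29.531 = 178.0°.
At 15° of sky rotation per hour, 178.0° corresponds to a 11.87 h lag.
18:00 + 11.865 h ≈ 05:52 → 05:50 to the nearest ten minutes.

05:50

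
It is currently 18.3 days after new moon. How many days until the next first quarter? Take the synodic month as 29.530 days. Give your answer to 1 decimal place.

First quarter occurs at elongation 90°, i.e. at age 29.530 × 90/360 = 7.383 d.
This lunation's first quarter (7.383 d) has passed, so add one period: 36.913 − 18.3 = 18.613 days.

18.6 days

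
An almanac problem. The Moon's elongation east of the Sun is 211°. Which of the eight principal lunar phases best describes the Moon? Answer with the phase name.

211° lies in the waning gibbous sector of the 8-phase cycle.

waning gibbous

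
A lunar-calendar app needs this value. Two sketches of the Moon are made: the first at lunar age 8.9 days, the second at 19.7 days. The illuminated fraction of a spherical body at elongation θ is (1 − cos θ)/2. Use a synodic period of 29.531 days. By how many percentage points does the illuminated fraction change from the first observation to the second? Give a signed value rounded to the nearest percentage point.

First observation: θ = 360°·8.9/29.531 = 108.5°, so f = 0.659.
Second observation: θ = 240.2°, f = 0.749.
Δf = 0.749 − 0.659 = +0.090, i.e. +9 pp.

+9 percentage points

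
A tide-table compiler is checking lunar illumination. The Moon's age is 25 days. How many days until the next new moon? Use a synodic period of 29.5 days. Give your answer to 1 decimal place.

The next new moon completes the synodic month: 29.5 − 25 = 4.500 days.

4.5 days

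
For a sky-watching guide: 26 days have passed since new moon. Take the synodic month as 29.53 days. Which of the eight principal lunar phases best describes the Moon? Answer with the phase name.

waning crescent

θ ≈ 360° × 26/29.53 = 317°, which falls in the waning crescent sector.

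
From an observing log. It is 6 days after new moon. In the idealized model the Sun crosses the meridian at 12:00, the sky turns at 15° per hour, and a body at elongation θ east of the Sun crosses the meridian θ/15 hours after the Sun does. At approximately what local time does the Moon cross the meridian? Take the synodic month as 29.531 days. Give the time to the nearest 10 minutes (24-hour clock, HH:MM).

16:50

Phase angle: θ = 360°·(6 d)/(29.531 d) = 73.1°.
Delay after the Sun = 73.1° / (15°/h) ≈ 4.88 h.
12:00 + 4.876 h ≈ 16:53 → 16:50 to the nearest ten minutes.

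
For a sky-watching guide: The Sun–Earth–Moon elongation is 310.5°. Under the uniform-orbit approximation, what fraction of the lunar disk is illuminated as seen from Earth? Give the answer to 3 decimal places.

0.175

Half-versine of 310.5°: (1 − 0.649)/2 = 0.175.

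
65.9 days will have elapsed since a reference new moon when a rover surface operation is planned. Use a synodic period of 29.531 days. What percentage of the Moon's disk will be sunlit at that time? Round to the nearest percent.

44%

65.9/29.531 = 2.232 lunations, so 2 complete cycles and 6.84 d into the next.
The Moon has covered 6.84/29.531 of its cycle, so θ ≈ 360° × 6.84/29.531 = 83.4°.
cos 83.4° = 0.116, so f = (1 − 0.116)/2 = 0.442, so 44%.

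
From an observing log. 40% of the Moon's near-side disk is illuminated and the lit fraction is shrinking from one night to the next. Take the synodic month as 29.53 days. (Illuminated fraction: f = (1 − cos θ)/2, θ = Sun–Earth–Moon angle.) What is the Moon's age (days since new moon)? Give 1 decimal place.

From f = (1 − cos θ)/2: cos θ = 1 − 2×0.40 = 0.200; arccos → 78.5°.
Since the Moon is past full (waning), take the reflex angle: θ = 360° − 78.5° = 281.5°.
That fraction of the synodic month is 281.5/360 × 29.53 d ≈ 23.09 d.

23.1 days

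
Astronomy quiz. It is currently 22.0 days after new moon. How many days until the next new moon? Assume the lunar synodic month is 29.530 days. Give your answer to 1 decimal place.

7.5 days

The next new moon completes the synodic month: 29.530 − 22.0 = 7.530 days.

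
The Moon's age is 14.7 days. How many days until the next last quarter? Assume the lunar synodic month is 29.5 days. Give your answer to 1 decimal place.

Last quarter is 0.75 of the way through the cycle: age 0.75 × 29.5 = 22.125 d.
That is 22.125 − 14.7 = 7.425 days ahead.

7.4 days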